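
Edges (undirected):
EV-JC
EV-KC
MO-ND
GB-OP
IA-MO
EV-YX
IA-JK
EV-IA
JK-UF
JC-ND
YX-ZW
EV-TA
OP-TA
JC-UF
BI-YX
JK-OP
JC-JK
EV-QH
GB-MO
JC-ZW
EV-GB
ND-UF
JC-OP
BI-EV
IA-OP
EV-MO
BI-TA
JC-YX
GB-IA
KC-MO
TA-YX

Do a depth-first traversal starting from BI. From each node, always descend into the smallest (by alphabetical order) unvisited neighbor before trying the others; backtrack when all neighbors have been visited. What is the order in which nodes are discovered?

BI EV GB IA JK JC ND MO KC UF OP TA YX ZW QH

Visit BI
BI → EV
EV → GB
GB → IA
IA → JK
JK → JC
JC → ND
ND → MO
MO → KC
ND → UF
JC → OP
OP → TA
TA → YX
YX → ZW
EV → QH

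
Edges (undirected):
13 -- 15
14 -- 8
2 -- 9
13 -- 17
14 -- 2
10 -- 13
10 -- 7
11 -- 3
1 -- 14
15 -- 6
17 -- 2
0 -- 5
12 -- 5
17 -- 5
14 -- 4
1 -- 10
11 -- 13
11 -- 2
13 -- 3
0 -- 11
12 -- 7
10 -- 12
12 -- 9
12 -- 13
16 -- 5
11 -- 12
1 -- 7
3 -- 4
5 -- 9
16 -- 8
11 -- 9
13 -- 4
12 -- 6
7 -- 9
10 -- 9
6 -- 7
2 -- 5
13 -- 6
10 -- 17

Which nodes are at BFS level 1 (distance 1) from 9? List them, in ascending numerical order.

Level 0: 9
Level 1: 2, 5, 7, 10, 11, 12
Level 2: 0, 1, 3, 6, 13, 14, 16, 17
Level 3: 4, 8, 15

2, 5, 7, 10, 11, 12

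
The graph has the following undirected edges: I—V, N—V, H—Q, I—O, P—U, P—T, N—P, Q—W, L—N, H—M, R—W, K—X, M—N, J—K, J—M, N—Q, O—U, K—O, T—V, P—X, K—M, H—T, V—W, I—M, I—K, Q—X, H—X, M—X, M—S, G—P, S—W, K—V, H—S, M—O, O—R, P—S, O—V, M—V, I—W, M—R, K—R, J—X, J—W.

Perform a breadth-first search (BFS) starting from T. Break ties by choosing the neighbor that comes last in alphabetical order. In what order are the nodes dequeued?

Visit T; enqueue V, P, H → queue [V, P, H]
Visit V; enqueue W, O, N, M, K, I → queue [P, H, W, O, N, M, K, I]
Visit P; enqueue X, U, S, G → queue [H, W, O, N, M, K, I, X, U, S, G]
Visit H; enqueue Q → queue [W, O, N, M, K, I, X, U, S, G, Q]
Visit W; enqueue R, J → queue [O, N, M, K, I, X, U, S, G, Q, R, J]
Visit O → queue [N, M, K, I, X, U, S, G, Q, R, J]
Visit N; enqueue L → queue [M, K, I, X, U, S, G, Q, R, J, L]
Visit M → queue [K, I, X, U, S, G, Q, R, J, L]
Visit K → queue [I, X, U, S, G, Q, R, J, L]
Visit I → queue [X, U, S, G, Q, R, J, L]
Visit X → queue [U, S, G, Q, R, J, L]
Visit U → queue [S, G, Q, R, J, L]
Visit S → queue [G, Q, R, J, L]
Visit G → queue [Q, R, J, L]
Visit Q → queue [R, J, L]
Visit R → queue [J, L]
Visit J → queue [L]
Visit L → queue []

T → V → P → H → W → O → N → M → K → I → X → U → S → G → Q → R → J → L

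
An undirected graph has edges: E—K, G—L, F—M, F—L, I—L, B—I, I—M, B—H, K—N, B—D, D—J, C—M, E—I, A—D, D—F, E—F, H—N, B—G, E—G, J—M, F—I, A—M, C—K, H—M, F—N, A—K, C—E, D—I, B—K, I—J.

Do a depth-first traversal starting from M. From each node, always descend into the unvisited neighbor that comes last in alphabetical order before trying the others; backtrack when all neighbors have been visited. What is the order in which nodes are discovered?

M, J, I, L, G, E, K, N, H, B, D, F, A, C

Visit M
M → J
J → I
I → L
L → G
G → E
E → K
K → N
N → H
H → B
B → D
D → F
D → A
K → C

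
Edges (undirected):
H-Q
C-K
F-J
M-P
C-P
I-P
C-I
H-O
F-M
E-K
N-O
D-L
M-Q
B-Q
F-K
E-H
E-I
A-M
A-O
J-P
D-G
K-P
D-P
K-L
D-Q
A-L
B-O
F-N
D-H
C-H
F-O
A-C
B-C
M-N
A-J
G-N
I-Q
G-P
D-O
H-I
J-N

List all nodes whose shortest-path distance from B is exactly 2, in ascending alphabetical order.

Level 0: B
Level 1: C, O, Q
Level 2: A, D, F, H, I, K, M, N, P
Level 3: E, G, J, L

A, D, F, H, I, K, M, N, P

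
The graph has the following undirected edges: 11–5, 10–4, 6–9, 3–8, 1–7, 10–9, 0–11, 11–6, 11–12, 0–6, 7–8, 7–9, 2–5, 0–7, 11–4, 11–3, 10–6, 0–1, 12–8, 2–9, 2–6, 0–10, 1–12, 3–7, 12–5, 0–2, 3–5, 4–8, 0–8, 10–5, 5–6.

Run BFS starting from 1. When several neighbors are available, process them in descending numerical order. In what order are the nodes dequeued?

Visit 1; enqueue 12, 7, 0 → queue [12, 7, 0]
Visit 12; enqueue 11, 8, 5 → queue [7, 0, 11, 8, 5]
Visit 7; enqueue 9, 3 → queue [0, 11, 8, 5, 9, 3]
Visit 0; enqueue 10, 6, 2 → queue [11, 8, 5, 9, 3, 10, 6, 2]
Visit 11; enqueue 4 → queue [8, 5, 9, 3, 10, 6, 2, 4]
Visit 8 → queue [5, 9, 3, 10, 6, 2, 4]
Visit 5 → queue [9, 3, 10, 6, 2, 4]
Visit 9 → queue [3, 10, 6, 2, 4]
Visit 3 → queue [10, 6, 2, 4]
Visit 10 → queue [6, 2, 4]
Visit 6 → queue [2, 4]
Visit 2 → queue [4]
Visit 4 → queue []

1 → 12 → 7 → 0 → 11 → 8 → 5 → 9 → 3 → 10 → 6 → 2 → 4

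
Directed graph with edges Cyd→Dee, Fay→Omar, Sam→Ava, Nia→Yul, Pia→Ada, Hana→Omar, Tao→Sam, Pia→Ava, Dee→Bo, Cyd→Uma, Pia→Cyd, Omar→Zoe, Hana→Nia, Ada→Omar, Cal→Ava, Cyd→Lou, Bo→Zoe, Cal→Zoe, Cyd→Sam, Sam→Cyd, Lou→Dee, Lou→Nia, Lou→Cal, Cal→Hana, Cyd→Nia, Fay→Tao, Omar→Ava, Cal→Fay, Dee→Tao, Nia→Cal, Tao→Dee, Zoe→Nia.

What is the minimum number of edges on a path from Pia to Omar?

Level 0: Pia
Level 1: Ada, Ava, Cyd
Level 2: Dee, Lou, Nia, Omar, Sam, Uma
Level 3: Bo, Cal, Tao, Yul, Zoe
Level 4: Fay, Hana
Omar first appears at level 2.

2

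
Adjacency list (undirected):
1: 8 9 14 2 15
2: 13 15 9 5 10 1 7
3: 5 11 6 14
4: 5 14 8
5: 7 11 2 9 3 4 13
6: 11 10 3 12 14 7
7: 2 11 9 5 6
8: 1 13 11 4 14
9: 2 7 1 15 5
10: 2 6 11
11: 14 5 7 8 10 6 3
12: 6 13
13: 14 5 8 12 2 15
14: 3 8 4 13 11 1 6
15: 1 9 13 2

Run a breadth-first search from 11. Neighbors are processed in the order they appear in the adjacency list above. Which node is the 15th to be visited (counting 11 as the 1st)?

Visit 11; enqueue 14, 5, 7, 8, 10, 6, 3 → queue [14, 5, 7, 8, 10, 6, 3]
Visit 14; enqueue 4, 13, 1 → queue [5, 7, 8, 10, 6, 3, 4, 13, 1]
Visit 5; enqueue 2, 9 → queue [7, 8, 10, 6, 3, 4, 13, 1, 2, 9]
Visit 7 → queue [8, 10, 6, 3, 4, 13, 1, 2, 9]
Visit 8 → queue [10, 6, 3, 4, 13, 1, 2, 9]
Visit 10 → queue [6, 3, 4, 13, 1, 2, 9]
Visit 6; enqueue 12 → queue [3, 4, 13, 1, 2, 9, 12]
Visit 3 → queue [4, 13, 1, 2, 9, 12]
Visit 4 → queue [13, 1, 2, 9, 12]
Visit 13; enqueue 15 → queue [1, 2, 9, 12, 15]
Visit 1 → queue [2, 9, 12, 15]
Visit 2 → queue [9, 12, 15]
Visit 9 → queue [12, 15]
Visit 12 → queue [15]
Visit 15 → queue []

Visit order: 11, 14, 5, 7, 8, 10, 6, 3, 4, 13, 1, 2, 9, 12, 15

15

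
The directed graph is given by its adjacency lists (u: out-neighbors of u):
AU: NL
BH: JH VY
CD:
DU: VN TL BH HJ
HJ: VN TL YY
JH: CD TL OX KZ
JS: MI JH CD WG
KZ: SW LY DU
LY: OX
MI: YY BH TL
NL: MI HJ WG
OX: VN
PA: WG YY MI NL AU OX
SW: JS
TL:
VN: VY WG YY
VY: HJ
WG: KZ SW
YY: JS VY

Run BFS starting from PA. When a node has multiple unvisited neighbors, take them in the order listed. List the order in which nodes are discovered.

Visit PA; enqueue WG, YY, MI, NL, AU, OX → queue [WG, YY, MI, NL, AU, OX]
Visit WG; enqueue KZ, SW → queue [YY, MI, NL, AU, OX, KZ, SW]
Visit YY; enqueue JS, VY → queue [MI, NL, AU, OX, KZ, SW, JS, VY]
Visit MI; enqueue BH, TL → queue [NL, AU, OX, KZ, SW, JS, VY, BH, TL]
Visit NL; enqueue HJ → queue [AU, OX, KZ, SW, JS, VY, BH, TL, HJ]
Visit AU → queue [OX, KZ, SW, JS, VY, BH, TL, HJ]
Visit OX; enqueue VN → queue [KZ, SW, JS, VY, BH, TL, HJ, VN]
Visit KZ; enqueue LY, DU → queue [SW, JS, VY, BH, TL, HJ, VN, LY, DU]
Visit SW → queue [JS, VY, BH, TL, HJ, VN, LY, DU]
Visit JS; enqueue JH, CD → queue [VY, BH, TL, HJ, VN, LY, DU, JH, CD]
Visit VY → queue [BH, TL, HJ, VN, LY, DU, JH, CD]
Visit BH → queue [TL, HJ, VN, LY, DU, JH, CD]
Visit TL → queue [HJ, VN, LY, DU, JH, CD]
Visit HJ → queue [VN, LY, DU, JH, CD]
Visit VN → queue [LY, DU, JH, CD]
Visit LY → queue [DU, JH, CD]
Visit DU → queue [JH, CD]
Visit JH → queue [CD]
Visit CD → queue []

PA, WG, YY, MI, NL, AU, OX, KZ, SW, JS, VY, BH, TL, HJ, VN, LY, DU, JH, CD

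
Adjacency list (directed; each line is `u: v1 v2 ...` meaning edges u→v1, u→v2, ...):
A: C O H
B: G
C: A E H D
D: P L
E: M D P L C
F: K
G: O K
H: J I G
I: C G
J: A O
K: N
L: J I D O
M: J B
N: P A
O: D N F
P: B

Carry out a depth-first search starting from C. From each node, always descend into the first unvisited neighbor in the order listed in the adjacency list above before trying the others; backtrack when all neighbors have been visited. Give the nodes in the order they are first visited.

C -> A -> O -> D -> P -> B -> G -> K -> N -> L -> J -> I -> F -> H -> E -> M

Visit C
C → A
A → O
O → D
D → P
P → B
B → G
G → K
K → N
D → L
L → J
L → I
O → F
A → H
C → E
E → M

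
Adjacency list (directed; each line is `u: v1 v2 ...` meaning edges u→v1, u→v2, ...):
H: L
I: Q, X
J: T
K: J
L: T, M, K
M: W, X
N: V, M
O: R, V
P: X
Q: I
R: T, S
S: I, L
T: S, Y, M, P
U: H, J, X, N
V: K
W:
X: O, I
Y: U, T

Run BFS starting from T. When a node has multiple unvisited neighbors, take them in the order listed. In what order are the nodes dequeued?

T, S, Y, M, P, I, L, U, W, X, Q, K, H, J, N, O, V, R

Visit T; enqueue S, Y, M, P → queue [S, Y, M, P]
Visit S; enqueue I, L → queue [Y, M, P, I, L]
Visit Y; enqueue U → queue [M, P, I, L, U]
Visit M; enqueue W, X → queue [P, I, L, U, W, X]
Visit P → queue [I, L, U, W, X]
Visit I; enqueue Q → queue [L, U, W, X, Q]
Visit L; enqueue K → queue [U, W, X, Q, K]
Visit U; enqueue H, J, N → queue [W, X, Q, K, H, J, N]
Visit W → queue [X, Q, K, H, J, N]
Visit X; enqueue O → queue [Q, K, H, J, N, O]
Visit Q → queue [K, H, J, N, O]
Visit K → queue [H, J, N, O]
Visit H → queue [J, N, O]
Visit J → queue [N, O]
Visit N; enqueue V → queue [O, V]
Visit O; enqueue R → queue [V, R]
Visit V → queue [R]
Visit R → queue []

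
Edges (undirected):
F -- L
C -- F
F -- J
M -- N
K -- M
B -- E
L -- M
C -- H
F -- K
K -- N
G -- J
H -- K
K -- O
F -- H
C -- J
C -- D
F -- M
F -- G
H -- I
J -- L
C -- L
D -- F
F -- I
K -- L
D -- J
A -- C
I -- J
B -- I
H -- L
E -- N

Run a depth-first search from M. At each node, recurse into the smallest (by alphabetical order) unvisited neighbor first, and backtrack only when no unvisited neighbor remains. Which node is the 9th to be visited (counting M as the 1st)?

B

Visit M
M → F
F → C
C → A
C → D
D → J
J → G
J → I
I → B
B → E
E → N
N → K
K → H
H → L
K → O

Visit order: M, F, C, A, D, J, G, I, B, E, N, K, H, L, O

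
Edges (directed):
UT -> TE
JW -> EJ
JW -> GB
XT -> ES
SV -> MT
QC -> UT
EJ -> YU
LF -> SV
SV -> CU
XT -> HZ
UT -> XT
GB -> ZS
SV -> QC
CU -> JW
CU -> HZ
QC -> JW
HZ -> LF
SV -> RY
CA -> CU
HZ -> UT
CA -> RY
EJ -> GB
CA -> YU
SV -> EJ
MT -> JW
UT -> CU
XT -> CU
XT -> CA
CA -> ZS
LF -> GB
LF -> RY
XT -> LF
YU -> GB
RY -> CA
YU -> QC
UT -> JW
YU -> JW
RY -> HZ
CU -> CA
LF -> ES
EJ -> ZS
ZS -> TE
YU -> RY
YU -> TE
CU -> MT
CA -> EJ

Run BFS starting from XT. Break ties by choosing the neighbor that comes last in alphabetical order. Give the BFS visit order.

Visit XT; enqueue LF, HZ, ES, CU, CA → queue [LF, HZ, ES, CU, CA]
Visit LF; enqueue SV, RY, GB → queue [HZ, ES, CU, CA, SV, RY, GB]
Visit HZ; enqueue UT → queue [ES, CU, CA, SV, RY, GB, UT]
Visit ES → queue [CU, CA, SV, RY, GB, UT]
Visit CU; enqueue MT, JW → queue [CA, SV, RY, GB, UT, MT, JW]
Visit CA; enqueue ZS, YU, EJ → queue [SV, RY, GB, UT, MT, JW, ZS, YU, EJ]
Visit SV; enqueue QC → queue [RY, GB, UT, MT, JW, ZS, YU, EJ, QC]
Visit RY → queue [GB, UT, MT, JW, ZS, YU, EJ, QC]
Visit GB → queue [UT, MT, JW, ZS, YU, EJ, QC]
Visit UT; enqueue TE → queue [MT, JW, ZS, YU, EJ, QC, TE]
Visit MT → queue [JW, ZS, YU, EJ, QC, TE]
Visit JW → queue [ZS, YU, EJ, QC, TE]
Visit ZS → queue [YU, EJ, QC, TE]
Visit YU → queue [EJ, QC, TE]
Visit EJ → queue [QC, TE]
Visit QC → queue [TE]
Visit TE → queue []

XT → LF → HZ → ES → CU → CA → SV → RY → GB → UT → MT → JW → ZS → YU → EJ → QC → TE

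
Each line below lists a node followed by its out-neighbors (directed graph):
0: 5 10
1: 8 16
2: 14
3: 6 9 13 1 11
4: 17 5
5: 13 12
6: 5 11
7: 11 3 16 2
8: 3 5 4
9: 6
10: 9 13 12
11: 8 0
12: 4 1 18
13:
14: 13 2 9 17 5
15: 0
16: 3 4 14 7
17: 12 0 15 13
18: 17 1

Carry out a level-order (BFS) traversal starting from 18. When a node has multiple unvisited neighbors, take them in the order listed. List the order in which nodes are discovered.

Visit 18; enqueue 17, 1 → queue [17, 1]
Visit 17; enqueue 12, 0, 15, 13 → queue [1, 12, 0, 15, 13]
Visit 1; enqueue 8, 16 → queue [12, 0, 15, 13, 8, 16]
Visit 12; enqueue 4 → queue [0, 15, 13, 8, 16, 4]
Visit 0; enqueue 5, 10 → queue [15, 13, 8, 16, 4, 5, 10]
Visit 15 → queue [13, 8, 16, 4, 5, 10]
Visit 13 → queue [8, 16, 4, 5, 10]
Visit 8; enqueue 3 → queue [16, 4, 5, 10, 3]
Visit 16; enqueue 14, 7 → queue [4, 5, 10, 3, 14, 7]
Visit 4 → queue [5, 10, 3, 14, 7]
Visit 5 → queue [10, 3, 14, 7]
Visit 10; enqueue 9 → queue [3, 14, 7, 9]
Visit 3; enqueue 6, 11 → queue [14, 7, 9, 6, 11]
Visit 14; enqueue 2 → queue [7, 9, 6, 11, 2]
Visit 7 → queue [9, 6, 11, 2]
Visit 9 → queue [6, 11, 2]
Visit 6 → queue [11, 2]
Visit 11 → queue [2]
Visit 2 → queue []

18, 17, 1, 12, 0, 15, 13, 8, 16, 4, 5, 10, 3, 14, 7, 9, 6, 11, 2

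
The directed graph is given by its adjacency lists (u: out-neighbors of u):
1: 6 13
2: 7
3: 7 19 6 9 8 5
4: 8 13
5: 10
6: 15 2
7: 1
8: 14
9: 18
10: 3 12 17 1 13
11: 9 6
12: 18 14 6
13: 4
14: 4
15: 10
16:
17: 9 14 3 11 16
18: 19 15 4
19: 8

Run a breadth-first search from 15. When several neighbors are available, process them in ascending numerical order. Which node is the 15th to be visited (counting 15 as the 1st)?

18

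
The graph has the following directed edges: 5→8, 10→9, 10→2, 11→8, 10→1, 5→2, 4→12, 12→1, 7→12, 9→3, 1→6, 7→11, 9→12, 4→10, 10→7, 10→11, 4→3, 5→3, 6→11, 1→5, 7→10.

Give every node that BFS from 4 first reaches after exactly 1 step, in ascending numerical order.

Level 0: 4
Level 1: 3, 10, 12
Level 2: 1, 2, 7, 9, 11
Level 3: 5, 6, 8

3, 10, 12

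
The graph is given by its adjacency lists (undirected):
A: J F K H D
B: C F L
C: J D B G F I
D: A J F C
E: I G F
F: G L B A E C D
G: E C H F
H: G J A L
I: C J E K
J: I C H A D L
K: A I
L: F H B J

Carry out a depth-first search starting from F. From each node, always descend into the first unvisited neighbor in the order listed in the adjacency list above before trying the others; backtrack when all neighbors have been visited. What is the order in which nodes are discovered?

F, G, E, I, C, J, H, A, K, D, L, B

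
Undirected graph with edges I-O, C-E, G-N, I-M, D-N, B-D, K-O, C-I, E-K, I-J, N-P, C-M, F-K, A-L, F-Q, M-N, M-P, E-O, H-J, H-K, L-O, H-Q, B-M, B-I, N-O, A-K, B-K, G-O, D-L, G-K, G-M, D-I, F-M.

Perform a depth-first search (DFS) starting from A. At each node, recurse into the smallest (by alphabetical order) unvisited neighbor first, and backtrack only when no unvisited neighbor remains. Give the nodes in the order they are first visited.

A, K, B, D, I, C, E, O, G, M, F, Q, H, J, N, P, L

Visit A
A → K
K → B
B → D
D → I
I → C
C → E
E → O
O → G
G → M
M → F
F → Q
Q → H
H → J
M → N
N → P
O → L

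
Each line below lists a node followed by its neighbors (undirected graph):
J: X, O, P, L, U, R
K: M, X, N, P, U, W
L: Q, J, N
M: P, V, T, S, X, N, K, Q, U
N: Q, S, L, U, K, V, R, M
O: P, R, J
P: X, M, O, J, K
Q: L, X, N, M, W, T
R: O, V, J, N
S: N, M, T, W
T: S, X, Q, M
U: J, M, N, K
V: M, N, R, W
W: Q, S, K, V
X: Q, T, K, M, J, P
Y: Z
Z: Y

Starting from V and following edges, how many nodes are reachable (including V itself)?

BFS from V visits: V, M, N, R, W, P, T, S, X, K, Q, U, L, O, J
Reachable nodes: 15 of 17 total.

15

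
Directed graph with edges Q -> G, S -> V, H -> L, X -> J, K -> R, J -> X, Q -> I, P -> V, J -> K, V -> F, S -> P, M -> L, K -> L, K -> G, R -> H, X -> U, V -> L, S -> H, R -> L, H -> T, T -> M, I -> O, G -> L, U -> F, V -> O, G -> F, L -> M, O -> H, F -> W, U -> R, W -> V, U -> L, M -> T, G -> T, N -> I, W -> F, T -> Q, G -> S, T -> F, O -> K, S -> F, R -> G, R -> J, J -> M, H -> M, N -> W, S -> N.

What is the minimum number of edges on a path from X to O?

5

Level 0: X
Level 1: J, U
Level 2: F, K, L, M, R
Level 3: G, H, T, W
Level 4: Q, S, V
Level 5: I, N, O, P
O first appears at level 5.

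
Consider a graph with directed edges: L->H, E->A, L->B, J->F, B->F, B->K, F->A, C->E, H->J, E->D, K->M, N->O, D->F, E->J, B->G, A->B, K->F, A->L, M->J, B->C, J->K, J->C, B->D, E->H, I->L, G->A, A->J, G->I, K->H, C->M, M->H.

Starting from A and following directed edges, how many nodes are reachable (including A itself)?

13

BFS from A visits: A, B, J, L, C, D, F, G, K, H, E, M, I
Reachable nodes: 13 of 15 total.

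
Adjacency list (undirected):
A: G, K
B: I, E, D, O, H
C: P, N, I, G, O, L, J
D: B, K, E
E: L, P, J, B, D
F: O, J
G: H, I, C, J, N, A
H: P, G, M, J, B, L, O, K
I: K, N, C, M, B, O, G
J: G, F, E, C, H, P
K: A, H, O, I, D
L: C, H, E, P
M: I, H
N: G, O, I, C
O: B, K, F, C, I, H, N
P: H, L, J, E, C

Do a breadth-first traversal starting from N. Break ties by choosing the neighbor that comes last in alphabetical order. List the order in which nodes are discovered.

N, O, I, G, C, K, H, F, B, M, J, A, P, L, D, E

Visit N; enqueue O, I, G, C → queue [O, I, G, C]
Visit O; enqueue K, H, F, B → queue [I, G, C, K, H, F, B]
Visit I; enqueue M → queue [G, C, K, H, F, B, M]
Visit G; enqueue J, A → queue [C, K, H, F, B, M, J, A]
Visit C; enqueue P, L → queue [K, H, F, B, M, J, A, P, L]
Visit K; enqueue D → queue [H, F, B, M, J, A, P, L, D]
Visit H → queue [F, B, M, J, A, P, L, D]
Visit F → queue [B, M, J, A, P, L, D]
Visit B; enqueue E → queue [M, J, A, P, L, D, E]
Visit M → queue [J, A, P, L, D, E]
Visit J → queue [A, P, L, D, E]
Visit A → queue [P, L, D, E]
Visit P → queue [L, D, E]
Visit L → queue [D, E]
Visit D → queue [E]
Visit E → queue []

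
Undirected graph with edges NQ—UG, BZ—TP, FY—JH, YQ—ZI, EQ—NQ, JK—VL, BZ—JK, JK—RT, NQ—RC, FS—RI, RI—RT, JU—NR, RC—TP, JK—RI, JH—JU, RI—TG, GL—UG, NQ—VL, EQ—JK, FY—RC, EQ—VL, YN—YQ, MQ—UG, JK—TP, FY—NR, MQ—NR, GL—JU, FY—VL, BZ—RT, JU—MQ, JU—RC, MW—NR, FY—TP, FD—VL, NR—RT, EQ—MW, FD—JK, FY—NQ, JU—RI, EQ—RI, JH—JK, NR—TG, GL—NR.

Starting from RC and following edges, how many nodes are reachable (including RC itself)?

BFS from RC visits: RC, TP, NQ, JU, FY, JK, BZ, VL, UG, EQ, RI, NR, MQ, JH, GL, RT, FD, MW, TG, FS
Reachable nodes: 20 of 23 total.

20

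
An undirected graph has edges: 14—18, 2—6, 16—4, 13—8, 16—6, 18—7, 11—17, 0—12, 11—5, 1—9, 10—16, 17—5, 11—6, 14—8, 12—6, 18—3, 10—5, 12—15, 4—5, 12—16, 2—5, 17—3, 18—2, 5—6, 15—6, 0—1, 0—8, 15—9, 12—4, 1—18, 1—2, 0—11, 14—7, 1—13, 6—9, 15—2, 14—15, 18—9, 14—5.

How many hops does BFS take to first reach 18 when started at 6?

2

Level 0: 6
Level 1: 2, 5, 9, 11, 12, 15, 16
Level 2: 0, 1, 4, 10, 14, 17, 18
Level 3: 3, 7, 8, 13
18 first appears at level 2.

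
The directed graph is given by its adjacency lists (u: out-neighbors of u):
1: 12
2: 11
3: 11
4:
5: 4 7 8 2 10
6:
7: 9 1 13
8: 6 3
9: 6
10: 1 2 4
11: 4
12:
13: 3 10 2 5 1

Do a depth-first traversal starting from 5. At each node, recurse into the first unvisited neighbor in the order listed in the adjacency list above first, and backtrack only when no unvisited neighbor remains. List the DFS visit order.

Visit 5
5 → 4
5 → 7
7 → 9
9 → 6
7 → 1
1 → 12
7 → 13
13 → 3
3 → 11
13 → 10
10 → 2
5 → 8

5, 4, 7, 9, 6, 1, 12, 13, 3, 11, 10, 2, 8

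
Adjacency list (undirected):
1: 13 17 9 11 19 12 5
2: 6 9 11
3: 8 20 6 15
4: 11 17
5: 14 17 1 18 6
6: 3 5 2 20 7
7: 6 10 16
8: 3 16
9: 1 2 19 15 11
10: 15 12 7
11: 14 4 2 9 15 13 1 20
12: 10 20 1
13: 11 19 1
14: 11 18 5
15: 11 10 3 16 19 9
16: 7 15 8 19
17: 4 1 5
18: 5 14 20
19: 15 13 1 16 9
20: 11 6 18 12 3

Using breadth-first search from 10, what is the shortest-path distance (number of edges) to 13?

Level 0: 10
Level 1: 7, 12, 15
Level 2: 1, 3, 6, 9, 11, 16, 19, 20
Level 3: 2, 4, 5, 8, 13, 14, 17, 18
13 first appears at level 3.

3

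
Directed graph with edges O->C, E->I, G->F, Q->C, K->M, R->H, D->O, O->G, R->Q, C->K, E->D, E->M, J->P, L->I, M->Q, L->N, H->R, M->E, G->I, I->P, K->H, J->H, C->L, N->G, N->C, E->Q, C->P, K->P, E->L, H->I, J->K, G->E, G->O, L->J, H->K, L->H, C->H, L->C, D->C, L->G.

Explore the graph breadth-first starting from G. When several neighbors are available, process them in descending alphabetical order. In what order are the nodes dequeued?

Visit G; enqueue O, I, F, E → queue [O, I, F, E]
Visit O; enqueue C → queue [I, F, E, C]
Visit I; enqueue P → queue [F, E, C, P]
Visit F → queue [E, C, P]
Visit E; enqueue Q, M, L, D → queue [C, P, Q, M, L, D]
Visit C; enqueue K, H → queue [P, Q, M, L, D, K, H]
Visit P → queue [Q, M, L, D, K, H]
Visit Q → queue [M, L, D, K, H]
Visit M → queue [L, D, K, H]
Visit L; enqueue N, J → queue [D, K, H, N, J]
Visit D → queue [K, H, N, J]
Visit K → queue [H, N, J]
Visit H; enqueue R → queue [N, J, R]
Visit N → queue [J, R]
Visit J → queue [R]
Visit R → queue []

G O I F E C P Q M L D K H N J R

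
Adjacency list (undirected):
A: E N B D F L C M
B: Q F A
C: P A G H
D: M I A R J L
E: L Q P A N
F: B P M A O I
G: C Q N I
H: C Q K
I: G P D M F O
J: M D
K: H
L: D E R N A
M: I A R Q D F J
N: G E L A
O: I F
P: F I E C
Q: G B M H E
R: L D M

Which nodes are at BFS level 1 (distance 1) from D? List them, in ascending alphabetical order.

A, I, J, L, M, R

Level 0: D
Level 1: A, I, J, L, M, R
Level 2: B, C, E, F, G, N, O, P, Q
Level 3: H
Level 4: K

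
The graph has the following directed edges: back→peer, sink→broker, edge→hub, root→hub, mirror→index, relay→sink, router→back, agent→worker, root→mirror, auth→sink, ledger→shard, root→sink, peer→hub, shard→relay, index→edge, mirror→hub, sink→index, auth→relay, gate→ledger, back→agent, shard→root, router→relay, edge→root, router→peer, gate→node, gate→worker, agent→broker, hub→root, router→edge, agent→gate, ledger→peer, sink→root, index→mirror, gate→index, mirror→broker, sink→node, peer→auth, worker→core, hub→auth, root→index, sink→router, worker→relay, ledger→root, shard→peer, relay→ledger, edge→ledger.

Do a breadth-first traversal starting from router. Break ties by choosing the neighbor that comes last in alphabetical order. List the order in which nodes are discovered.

Visit router; enqueue relay, peer, edge, back → queue [relay, peer, edge, back]
Visit relay; enqueue sink, ledger → queue [peer, edge, back, sink, ledger]
Visit peer; enqueue hub, auth → queue [edge, back, sink, ledger, hub, auth]
Visit edge; enqueue root → queue [back, sink, ledger, hub, auth, root]
Visit back; enqueue agent → queue [sink, ledger, hub, auth, root, agent]
Visit sink; enqueue node, index, broker → queue [ledger, hub, auth, root, agent, node, index, broker]
Visit ledger; enqueue shard → queue [hub, auth, root, agent, node, index, broker, shard]
Visit hub → queue [auth, root, agent, node, index, broker, shard]
Visit auth → queue [root, agent, node, index, broker, shard]
Visit root; enqueue mirror → queue [agent, node, index, broker, shard, mirror]
Visit agent; enqueue worker, gate → queue [node, index, broker, shard, mirror, worker, gate]
Visit node → queue [index, broker, shard, mirror, worker, gate]
Visit index → queue [broker, shard, mirror, worker, gate]
Visit broker → queue [shard, mirror, worker, gate]
Visit shard → queue [mirror, worker, gate]
Visit mirror → queue [worker, gate]
Visit worker; enqueue core → queue [gate, core]
Visit gate → queue [core]
Visit core → queue []

router relay peer edge back sink ledger hub auth root agent node index broker shard mirror worker gate core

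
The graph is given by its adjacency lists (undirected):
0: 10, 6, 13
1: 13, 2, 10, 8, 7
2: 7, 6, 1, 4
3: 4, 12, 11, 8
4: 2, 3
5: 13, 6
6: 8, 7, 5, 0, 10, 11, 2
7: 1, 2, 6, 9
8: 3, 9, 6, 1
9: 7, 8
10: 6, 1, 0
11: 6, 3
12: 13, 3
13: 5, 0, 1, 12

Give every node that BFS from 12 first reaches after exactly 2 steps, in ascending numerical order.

0, 1, 4, 5, 8, 11

Level 0: 12
Level 1: 3, 13
Level 2: 0, 1, 4, 5, 8, 11
Level 3: 2, 6, 7, 9, 10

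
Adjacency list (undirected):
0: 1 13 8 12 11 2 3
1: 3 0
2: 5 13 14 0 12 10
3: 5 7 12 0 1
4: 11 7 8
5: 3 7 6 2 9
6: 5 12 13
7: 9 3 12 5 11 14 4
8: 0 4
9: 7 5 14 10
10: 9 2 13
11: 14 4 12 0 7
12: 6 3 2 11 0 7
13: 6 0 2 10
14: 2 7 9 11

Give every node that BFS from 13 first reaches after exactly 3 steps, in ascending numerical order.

4, 7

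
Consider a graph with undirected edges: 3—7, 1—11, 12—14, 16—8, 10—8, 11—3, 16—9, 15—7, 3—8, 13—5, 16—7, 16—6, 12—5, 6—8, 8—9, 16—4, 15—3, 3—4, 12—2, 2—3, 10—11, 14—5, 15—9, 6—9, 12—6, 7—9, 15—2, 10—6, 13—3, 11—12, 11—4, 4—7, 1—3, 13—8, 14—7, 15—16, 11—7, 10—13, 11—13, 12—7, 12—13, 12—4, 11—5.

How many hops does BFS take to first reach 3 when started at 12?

Level 0: 12
Level 1: 2, 4, 5, 6, 7, 11, 13, 14
Level 2: 1, 3, 8, 9, 10, 15, 16
3 first appears at level 2.

2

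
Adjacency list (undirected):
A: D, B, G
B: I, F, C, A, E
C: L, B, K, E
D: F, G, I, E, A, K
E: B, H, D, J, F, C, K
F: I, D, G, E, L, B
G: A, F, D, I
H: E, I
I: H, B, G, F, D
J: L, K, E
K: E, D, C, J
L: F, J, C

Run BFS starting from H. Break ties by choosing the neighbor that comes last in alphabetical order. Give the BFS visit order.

Visit H; enqueue I, E → queue [I, E]
Visit I; enqueue G, F, D, B → queue [E, G, F, D, B]
Visit E; enqueue K, J, C → queue [G, F, D, B, K, J, C]
Visit G; enqueue A → queue [F, D, B, K, J, C, A]
Visit F; enqueue L → queue [D, B, K, J, C, A, L]
Visit D → queue [B, K, J, C, A, L]
Visit B → queue [K, J, C, A, L]
Visit K → queue [J, C, A, L]
Visit J → queue [C, A, L]
Visit C → queue [A, L]
Visit A → queue [L]
Visit L → queue []

H, I, E, G, F, D, B, K, J, C, A, L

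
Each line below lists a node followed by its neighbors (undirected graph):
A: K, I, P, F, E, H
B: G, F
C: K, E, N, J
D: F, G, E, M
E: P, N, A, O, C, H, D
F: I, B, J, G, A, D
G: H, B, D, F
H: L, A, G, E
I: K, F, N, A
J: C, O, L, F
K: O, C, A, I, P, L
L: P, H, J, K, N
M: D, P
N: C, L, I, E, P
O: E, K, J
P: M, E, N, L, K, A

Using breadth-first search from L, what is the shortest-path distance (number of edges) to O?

Level 0: L
Level 1: H, J, K, N, P
Level 2: A, C, E, F, G, I, M, O
Level 3: B, D
O first appears at level 2.

2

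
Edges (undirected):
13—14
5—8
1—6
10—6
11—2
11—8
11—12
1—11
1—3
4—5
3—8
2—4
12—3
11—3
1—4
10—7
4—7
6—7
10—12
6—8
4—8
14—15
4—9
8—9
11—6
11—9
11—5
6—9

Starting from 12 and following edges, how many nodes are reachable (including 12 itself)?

BFS from 12 visits: 12, 11, 10, 3, 9, 8, 6, 5, 2, 1, 7, 4
Reachable nodes: 12 of 15 total.

12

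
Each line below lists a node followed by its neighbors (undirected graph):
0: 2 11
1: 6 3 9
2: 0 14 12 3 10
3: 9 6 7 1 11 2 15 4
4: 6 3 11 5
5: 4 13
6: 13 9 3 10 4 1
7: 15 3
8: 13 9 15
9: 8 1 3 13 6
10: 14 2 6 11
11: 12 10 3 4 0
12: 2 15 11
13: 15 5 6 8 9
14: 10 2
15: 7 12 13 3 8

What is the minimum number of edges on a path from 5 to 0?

Level 0: 5
Level 1: 4, 13
Level 2: 3, 6, 8, 9, 11, 15
Level 3: 0, 1, 2, 7, 10, 12
Level 4: 14
0 first appears at level 3.

3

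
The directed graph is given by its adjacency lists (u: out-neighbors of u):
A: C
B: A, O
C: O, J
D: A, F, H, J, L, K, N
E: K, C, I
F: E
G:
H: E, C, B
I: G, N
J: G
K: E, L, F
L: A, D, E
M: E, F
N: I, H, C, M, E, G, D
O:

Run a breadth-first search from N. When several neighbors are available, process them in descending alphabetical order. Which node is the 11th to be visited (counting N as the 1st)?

K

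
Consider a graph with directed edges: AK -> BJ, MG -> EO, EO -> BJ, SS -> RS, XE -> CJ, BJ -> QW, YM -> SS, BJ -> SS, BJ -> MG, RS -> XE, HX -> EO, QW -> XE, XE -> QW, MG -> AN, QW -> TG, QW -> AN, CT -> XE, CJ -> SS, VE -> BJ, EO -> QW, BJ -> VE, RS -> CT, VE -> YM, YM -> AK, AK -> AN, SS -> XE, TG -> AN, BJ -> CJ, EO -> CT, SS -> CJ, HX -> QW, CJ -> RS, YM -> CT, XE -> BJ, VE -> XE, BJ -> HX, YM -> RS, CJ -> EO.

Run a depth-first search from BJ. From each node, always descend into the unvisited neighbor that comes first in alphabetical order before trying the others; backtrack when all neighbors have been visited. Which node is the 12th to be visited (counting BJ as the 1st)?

MG

Visit BJ
BJ → CJ
CJ → EO
EO → CT
CT → XE
XE → QW
QW → AN
QW → TG
CJ → RS
CJ → SS
BJ → HX
BJ → MG
BJ → VE
VE → YM
YM → AK

Visit order: BJ, CJ, EO, CT, XE, QW, AN, TG, RS, SS, HX, MG, VE, YM, AK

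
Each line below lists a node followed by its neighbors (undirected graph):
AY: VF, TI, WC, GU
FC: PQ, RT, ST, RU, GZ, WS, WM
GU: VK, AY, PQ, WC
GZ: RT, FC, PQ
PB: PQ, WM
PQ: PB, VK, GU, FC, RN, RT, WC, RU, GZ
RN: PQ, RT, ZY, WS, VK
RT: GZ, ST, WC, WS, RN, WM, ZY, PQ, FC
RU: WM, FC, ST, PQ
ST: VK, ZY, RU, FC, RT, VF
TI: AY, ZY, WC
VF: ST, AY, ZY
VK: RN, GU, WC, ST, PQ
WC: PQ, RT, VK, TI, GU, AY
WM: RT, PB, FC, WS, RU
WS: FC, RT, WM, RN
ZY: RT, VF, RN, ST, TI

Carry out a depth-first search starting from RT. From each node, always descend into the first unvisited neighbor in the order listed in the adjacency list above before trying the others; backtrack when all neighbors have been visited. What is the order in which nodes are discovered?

Visit RT
RT → GZ
GZ → FC
FC → PQ
PQ → PB
PB → WM
WM → WS
WS → RN
RN → ZY
ZY → VF
VF → ST
ST → VK
VK → GU
GU → AY
AY → TI
TI → WC
ST → RU

RT, GZ, FC, PQ, PB, WM, WS, RN, ZY, VF, ST, VK, GU, AY, TI, WC, RU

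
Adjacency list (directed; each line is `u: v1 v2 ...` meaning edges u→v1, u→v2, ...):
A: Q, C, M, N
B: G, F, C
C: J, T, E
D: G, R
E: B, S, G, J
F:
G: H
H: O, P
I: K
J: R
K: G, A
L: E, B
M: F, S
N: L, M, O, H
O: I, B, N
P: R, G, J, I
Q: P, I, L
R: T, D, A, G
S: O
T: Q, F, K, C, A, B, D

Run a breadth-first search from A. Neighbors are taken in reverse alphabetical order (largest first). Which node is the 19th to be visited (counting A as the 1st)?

Visit A; enqueue Q, N, M, C → queue [Q, N, M, C]
Visit Q; enqueue P, L, I → queue [N, M, C, P, L, I]
Visit N; enqueue O, H → queue [M, C, P, L, I, O, H]
Visit M; enqueue S, F → queue [C, P, L, I, O, H, S, F]
Visit C; enqueue T, J, E → queue [P, L, I, O, H, S, F, T, J, E]
Visit P; enqueue R, G → queue [L, I, O, H, S, F, T, J, E, R, G]
Visit L; enqueue B → queue [I, O, H, S, F, T, J, E, R, G, B]
Visit I; enqueue K → queue [O, H, S, F, T, J, E, R, G, B, K]
Visit O → queue [H, S, F, T, J, E, R, G, B, K]
Visit H → queue [S, F, T, J, E, R, G, B, K]
Visit S → queue [F, T, J, E, R, G, B, K]
Visit F → queue [T, J, E, R, G, B, K]
Visit T; enqueue D → queue [J, E, R, G, B, K, D]
Visit J → queue [E, R, G, B, K, D]
Visit E → queue [R, G, B, K, D]
Visit R → queue [G, B, K, D]
Visit G → queue [B, K, D]
Visit B → queue [K, D]
Visit K → queue [D]
Visit D → queue []

Visit order: A, Q, N, M, C, P, L, I, O, H, S, F, T, J, E, R, G, B, K, D

K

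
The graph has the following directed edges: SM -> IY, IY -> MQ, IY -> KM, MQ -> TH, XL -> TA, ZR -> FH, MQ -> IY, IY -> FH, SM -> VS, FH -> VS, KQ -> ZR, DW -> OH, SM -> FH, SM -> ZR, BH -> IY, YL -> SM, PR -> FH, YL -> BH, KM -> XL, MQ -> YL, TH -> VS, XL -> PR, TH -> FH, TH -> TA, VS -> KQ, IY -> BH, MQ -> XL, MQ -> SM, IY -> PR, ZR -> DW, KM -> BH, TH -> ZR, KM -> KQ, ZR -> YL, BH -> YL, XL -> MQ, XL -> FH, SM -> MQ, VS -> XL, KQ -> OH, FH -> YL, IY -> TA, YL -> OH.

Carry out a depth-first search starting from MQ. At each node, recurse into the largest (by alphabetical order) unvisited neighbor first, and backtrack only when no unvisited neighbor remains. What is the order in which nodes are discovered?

Visit MQ
MQ → YL
YL → SM
SM → ZR
ZR → FH
FH → VS
VS → XL
XL → TA
XL → PR
VS → KQ
KQ → OH
ZR → DW
SM → IY
IY → KM
KM → BH
MQ → TH

MQ, YL, SM, ZR, FH, VS, XL, TA, PR, KQ, OH, DW, IY, KM, BH, TH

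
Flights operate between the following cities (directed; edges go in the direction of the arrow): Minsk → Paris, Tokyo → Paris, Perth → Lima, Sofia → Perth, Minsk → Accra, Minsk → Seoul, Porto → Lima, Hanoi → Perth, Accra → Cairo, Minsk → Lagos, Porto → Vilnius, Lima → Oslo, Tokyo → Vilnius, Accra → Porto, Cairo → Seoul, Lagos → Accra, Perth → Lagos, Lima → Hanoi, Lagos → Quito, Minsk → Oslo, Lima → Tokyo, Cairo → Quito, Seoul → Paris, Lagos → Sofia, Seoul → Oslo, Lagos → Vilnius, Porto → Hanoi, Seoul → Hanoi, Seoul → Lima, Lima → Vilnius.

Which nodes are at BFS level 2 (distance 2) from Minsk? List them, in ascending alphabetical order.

Cairo, Hanoi, Lima, Porto, Quito, Sofia, Vilnius

Level 0: Minsk
Level 1: Accra, Lagos, Oslo, Paris, Seoul
Level 2: Cairo, Hanoi, Lima, Porto, Quito, Sofia, Vilnius
Level 3: Perth, Tokyo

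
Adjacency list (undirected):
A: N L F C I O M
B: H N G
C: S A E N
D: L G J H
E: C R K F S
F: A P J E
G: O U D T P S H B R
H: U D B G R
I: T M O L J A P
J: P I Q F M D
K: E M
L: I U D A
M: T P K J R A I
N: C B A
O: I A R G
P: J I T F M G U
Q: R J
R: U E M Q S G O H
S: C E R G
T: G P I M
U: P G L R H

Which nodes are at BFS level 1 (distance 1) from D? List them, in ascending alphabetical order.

G, H, J, L

Level 0: D
Level 1: G, H, J, L
Level 2: A, B, F, I, M, O, P, Q, R, S, T, U
Level 3: C, E, K, N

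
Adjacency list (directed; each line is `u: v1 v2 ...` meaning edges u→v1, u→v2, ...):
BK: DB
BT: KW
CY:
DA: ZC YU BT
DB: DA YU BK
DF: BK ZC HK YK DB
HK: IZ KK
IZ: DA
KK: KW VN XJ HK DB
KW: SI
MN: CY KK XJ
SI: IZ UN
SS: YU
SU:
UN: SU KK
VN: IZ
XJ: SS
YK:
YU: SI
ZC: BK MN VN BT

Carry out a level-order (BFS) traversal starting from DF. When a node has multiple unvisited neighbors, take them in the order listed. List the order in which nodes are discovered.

Visit DF; enqueue BK, ZC, HK, YK, DB → queue [BK, ZC, HK, YK, DB]
Visit BK → queue [ZC, HK, YK, DB]
Visit ZC; enqueue MN, VN, BT → queue [HK, YK, DB, MN, VN, BT]
Visit HK; enqueue IZ, KK → queue [YK, DB, MN, VN, BT, IZ, KK]
Visit YK → queue [DB, MN, VN, BT, IZ, KK]
Visit DB; enqueue DA, YU → queue [MN, VN, BT, IZ, KK, DA, YU]
Visit MN; enqueue CY, XJ → queue [VN, BT, IZ, KK, DA, YU, CY, XJ]
Visit VN → queue [BT, IZ, KK, DA, YU, CY, XJ]
Visit BT; enqueue KW → queue [IZ, KK, DA, YU, CY, XJ, KW]
Visit IZ → queue [KK, DA, YU, CY, XJ, KW]
Visit KK → queue [DA, YU, CY, XJ, KW]
Visit DA → queue [YU, CY, XJ, KW]
Visit YU; enqueue SI → queue [CY, XJ, KW, SI]
Visit CY → queue [XJ, KW, SI]
Visit XJ; enqueue SS → queue [KW, SI, SS]
Visit KW → queue [SI, SS]
Visit SI; enqueue UN → queue [SS, UN]
Visit SS → queue [UN]
Visit UN; enqueue SU → queue [SU]
Visit SU → queue []

DF, BK, ZC, HK, YK, DB, MN, VN, BT, IZ, KK, DA, YU, CY, XJ, KW, SI, SS, UN, SU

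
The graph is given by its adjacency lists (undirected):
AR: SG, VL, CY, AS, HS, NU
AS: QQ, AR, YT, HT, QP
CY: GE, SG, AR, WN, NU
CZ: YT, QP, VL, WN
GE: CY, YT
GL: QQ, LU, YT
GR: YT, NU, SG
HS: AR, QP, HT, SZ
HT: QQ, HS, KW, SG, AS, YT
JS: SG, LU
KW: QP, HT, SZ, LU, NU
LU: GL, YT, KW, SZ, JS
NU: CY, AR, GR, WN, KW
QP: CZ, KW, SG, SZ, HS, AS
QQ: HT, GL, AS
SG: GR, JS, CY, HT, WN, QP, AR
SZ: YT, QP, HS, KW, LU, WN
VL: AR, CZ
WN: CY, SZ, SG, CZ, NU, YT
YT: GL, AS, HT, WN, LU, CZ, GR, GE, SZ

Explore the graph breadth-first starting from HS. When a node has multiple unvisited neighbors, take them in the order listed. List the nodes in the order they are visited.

HS -> AR -> QP -> HT -> SZ -> SG -> VL -> CY -> AS -> NU -> CZ -> KW -> QQ -> YT -> LU -> WN -> GR -> JS -> GE -> GL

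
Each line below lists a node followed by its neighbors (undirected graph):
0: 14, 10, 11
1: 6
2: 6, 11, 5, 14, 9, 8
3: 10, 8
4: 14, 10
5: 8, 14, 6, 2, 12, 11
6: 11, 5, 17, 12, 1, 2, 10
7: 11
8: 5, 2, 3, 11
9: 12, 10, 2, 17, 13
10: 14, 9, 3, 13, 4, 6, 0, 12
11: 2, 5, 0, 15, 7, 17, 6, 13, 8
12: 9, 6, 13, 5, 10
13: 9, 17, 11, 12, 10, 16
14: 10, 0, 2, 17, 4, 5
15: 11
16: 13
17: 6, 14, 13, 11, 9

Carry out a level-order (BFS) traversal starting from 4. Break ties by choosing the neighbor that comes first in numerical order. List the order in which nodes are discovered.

Visit 4; enqueue 10, 14 → queue [10, 14]
Visit 10; enqueue 0, 3, 6, 9, 12, 13 → queue [14, 0, 3, 6, 9, 12, 13]
Visit 14; enqueue 2, 5, 17 → queue [0, 3, 6, 9, 12, 13, 2, 5, 17]
Visit 0; enqueue 11 → queue [3, 6, 9, 12, 13, 2, 5, 17, 11]
Visit 3; enqueue 8 → queue [6, 9, 12, 13, 2, 5, 17, 11, 8]
Visit 6; enqueue 1 → queue [9, 12, 13, 2, 5, 17, 11, 8, 1]
Visit 9 → queue [12, 13, 2, 5, 17, 11, 8, 1]
Visit 12 → queue [13, 2, 5, 17, 11, 8, 1]
Visit 13; enqueue 16 → queue [2, 5, 17, 11, 8, 1, 16]
Visit 2 → queue [5, 17, 11, 8, 1, 16]
Visit 5 → queue [17, 11, 8, 1, 16]
Visit 17 → queue [11, 8, 1, 16]
Visit 11; enqueue 7, 15 → queue [8, 1, 16, 7, 15]
Visit 8 → queue [1, 16, 7, 15]
Visit 1 → queue [16, 7, 15]
Visit 16 → queue [7, 15]
Visit 7 → queue [15]
Visit 15 → queue []

4 10 14 0 3 6 9 12 13 2 5 17 11 8 1 16 7 15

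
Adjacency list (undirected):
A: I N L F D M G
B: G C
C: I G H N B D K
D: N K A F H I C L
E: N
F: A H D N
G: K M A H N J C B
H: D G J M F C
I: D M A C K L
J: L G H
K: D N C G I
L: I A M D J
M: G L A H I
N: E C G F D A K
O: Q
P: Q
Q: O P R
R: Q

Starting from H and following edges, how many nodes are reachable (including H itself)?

BFS from H visits: H, C, D, F, G, J, M, B, I, K, N, A, L, E
Reachable nodes: 14 of 18 total.

14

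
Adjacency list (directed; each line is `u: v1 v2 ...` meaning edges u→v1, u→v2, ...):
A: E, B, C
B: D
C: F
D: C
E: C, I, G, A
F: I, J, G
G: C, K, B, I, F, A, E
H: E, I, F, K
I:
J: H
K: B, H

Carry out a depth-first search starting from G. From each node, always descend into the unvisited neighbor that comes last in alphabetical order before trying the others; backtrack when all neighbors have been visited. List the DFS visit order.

Visit G
G → K
K → H
H → I
H → F
F → J
H → E
E → C
E → A
A → B
B → D

G -> K -> H -> I -> F -> J -> E -> C -> A -> B -> D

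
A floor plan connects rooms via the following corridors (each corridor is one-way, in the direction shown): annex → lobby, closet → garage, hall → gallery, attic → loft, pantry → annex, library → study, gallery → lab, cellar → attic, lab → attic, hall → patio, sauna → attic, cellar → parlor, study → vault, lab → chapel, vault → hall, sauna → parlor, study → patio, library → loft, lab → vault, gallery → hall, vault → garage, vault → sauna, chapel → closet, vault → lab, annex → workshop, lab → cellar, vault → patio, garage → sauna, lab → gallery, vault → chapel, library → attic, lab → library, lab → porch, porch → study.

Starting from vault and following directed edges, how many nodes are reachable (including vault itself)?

16

BFS from vault visits: vault, chapel, garage, hall, lab, patio, sauna, closet, gallery, attic, cellar, library, porch, parlor, loft, study
Reachable nodes: 16 of 20 total.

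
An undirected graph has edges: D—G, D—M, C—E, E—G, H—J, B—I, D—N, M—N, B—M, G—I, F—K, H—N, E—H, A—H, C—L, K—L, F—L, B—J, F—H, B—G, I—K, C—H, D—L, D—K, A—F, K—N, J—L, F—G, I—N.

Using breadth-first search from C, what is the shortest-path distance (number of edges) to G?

2

Level 0: C
Level 1: E, H, L
Level 2: A, D, F, G, J, K, N
Level 3: B, I, M
G first appears at level 2.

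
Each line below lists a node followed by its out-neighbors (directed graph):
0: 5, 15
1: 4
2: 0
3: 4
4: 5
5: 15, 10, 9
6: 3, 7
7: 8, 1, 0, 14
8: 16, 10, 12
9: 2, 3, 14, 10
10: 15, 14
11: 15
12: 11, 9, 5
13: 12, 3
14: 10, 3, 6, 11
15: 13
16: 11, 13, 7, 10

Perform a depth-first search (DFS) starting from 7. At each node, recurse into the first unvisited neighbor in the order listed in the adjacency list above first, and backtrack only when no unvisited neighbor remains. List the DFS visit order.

7 8 16 11 15 13 12 9 2 0 5 10 14 3 4 6 1

Visit 7
7 → 8
8 → 16
16 → 11
11 → 15
15 → 13
13 → 12
12 → 9
9 → 2
2 → 0
0 → 5
5 → 10
10 → 14
14 → 3
3 → 4
14 → 6
7 → 1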